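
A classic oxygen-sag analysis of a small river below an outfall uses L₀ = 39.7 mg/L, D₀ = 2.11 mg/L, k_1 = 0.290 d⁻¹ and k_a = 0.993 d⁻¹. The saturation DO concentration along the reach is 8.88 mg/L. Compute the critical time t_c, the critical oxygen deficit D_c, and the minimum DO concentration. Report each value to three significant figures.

t_c = [1/(k_a−k_1)] ln[(k_a/k_1)(1 − D₀(k_a−k_1)/(k_1 L₀))]
= [1/(0.993−0.290)] ln[(0.993/0.290)(1 − 2.11×0.7030/(0.290×39.7))]
= (1/0.7030) ln[3.424 × 0.8712] = 1.422 × ln(2.983) = 1.422 × 1.093 = 1.555 d.
L(t_c) = L₀ e^(−k_1 t_c) = 39.7 × 0.6371 = 25.29 mg/L, and at the critical point k_a D_c = k_1 L, so D_c = (0.290/0.993) × 25.29 = 7.386 mg/L.
Minimum DO = C_s − D_c = 8.88 − 7.386 = 1.494 mg/L.

t_c ≈ 1.55 d; D_c ≈ 7.39 mg/L; min DO ≈ 1.49 mg/L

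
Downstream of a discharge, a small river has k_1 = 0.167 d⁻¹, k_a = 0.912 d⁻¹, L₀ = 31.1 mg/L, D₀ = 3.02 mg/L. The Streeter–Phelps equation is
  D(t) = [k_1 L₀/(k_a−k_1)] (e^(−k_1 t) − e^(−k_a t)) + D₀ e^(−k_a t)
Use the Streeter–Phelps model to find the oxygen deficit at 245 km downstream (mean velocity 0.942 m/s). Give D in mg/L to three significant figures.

D ≈ 3.96 mg/L

Travel time t = x/v = 245 km / (0.942 m/s) = 245000 m / 0.942 m/s = 260100 s = 3.010 d.
k_1 L₀/(k_a−k_1) = 0.167×31.1/(0.912−0.167) = 5.194/0.7450 = 6.971 mg/L.
e^(−k_1 t) = e^(−0.167×3.010) = 0.6049; e^(−k_a t) = e^(−0.912×3.010) = 0.06423.
D = 6.971 × (0.6049 − 0.06423) + 3.02 × 0.06423 = 3.769 + 0.1940 = 3.963 mg/L.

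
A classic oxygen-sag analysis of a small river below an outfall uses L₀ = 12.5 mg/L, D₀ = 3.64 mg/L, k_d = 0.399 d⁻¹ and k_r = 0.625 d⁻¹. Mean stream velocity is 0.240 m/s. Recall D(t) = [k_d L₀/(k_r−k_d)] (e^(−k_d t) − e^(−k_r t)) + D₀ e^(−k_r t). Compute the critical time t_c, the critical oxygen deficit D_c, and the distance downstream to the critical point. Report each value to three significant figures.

t_c ≈ 1.19 d; D_c ≈ 4.97 mg/L; x_c ≈ 24.6 km

With k_r/k_d = 1.566 and 1 − D₀(k_r−k_d)/(k_d L₀) = 0.8351,
t_c = ln(1.566 × 0.8351) / (0.625 − 0.399) = ln(1.308) / 0.2260 = 0.2685/0.2260 = 1.188 d.
L(t_c) = L₀ e^(−k_d t_c) = 12.5 × 0.6224 = 7.781 mg/L, and at the critical point k_r D_c = k_d L, so D_c = (0.399/0.625) × 7.781 = 4.967 mg/L.
x_c = v t_c = 0.240 m/s × 1.188 d × 86400 s/d = 24640 m ≈ 24.6 km.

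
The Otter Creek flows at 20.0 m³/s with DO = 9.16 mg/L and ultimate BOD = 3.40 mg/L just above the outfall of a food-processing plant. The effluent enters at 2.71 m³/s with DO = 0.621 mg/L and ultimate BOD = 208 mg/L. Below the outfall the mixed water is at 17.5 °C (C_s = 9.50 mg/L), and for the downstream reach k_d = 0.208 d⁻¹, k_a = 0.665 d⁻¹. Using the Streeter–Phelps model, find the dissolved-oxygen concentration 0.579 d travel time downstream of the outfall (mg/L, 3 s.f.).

DO ≈ 5.97 mg/L

Mixed DO = (20.0×9.16 + 2.71×0.621)/(20.0+2.71) = 184.9/22.71 = 8.141 mg/L.
Mixed L₀ = (20.0×3.40 + 2.71×208)/(22.71) = 631.7/22.71 = 27.82 mg/L.
Initial deficit D₀ = C_s − DO₀ = 9.50 − 8.141 = 1.359 mg/L.
D(0.579) = [0.208×27.82/(0.665−0.208)](e^(−0.208×0.579) − e^(−0.665×0.579)) + 1.359 e^(−0.665×0.579)
= 12.66 × (0.8865 − 0.6804) + 1.359 × 0.6804 = 3.534 mg/L.
DO = 9.50 − 3.534 = 5.966 mg/L.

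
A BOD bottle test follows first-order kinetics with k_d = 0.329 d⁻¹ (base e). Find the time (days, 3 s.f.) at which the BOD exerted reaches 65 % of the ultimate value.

y/L₀ = 1 − e^(−k_d t) = 0.65 ⇒ e^(−k_d t) = 0.350
t = −ln(0.350) / 0.329 = 1.050 / 0.329 = 3.191 d.

t ≈ 3.19 d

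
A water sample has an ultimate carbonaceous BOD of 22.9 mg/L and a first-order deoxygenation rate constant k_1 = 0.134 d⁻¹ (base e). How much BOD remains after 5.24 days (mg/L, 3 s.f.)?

L_t = L₀ e^(−k_1 t) = 22.9 × e^(−0.134×5.24) = 22.9 × 0.4955 = 11.35 mg/L.

L ≈ 11.3 mg/L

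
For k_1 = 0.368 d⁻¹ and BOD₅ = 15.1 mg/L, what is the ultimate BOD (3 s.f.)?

L₀ ≈ 18.0 mg/L

BOD₅ = L₀(1 − e^(−5k_1)) ⇒ L₀ = BOD₅ / (1 − e^(−5×0.368))
= 15.1 / (1 − 0.1588) = 15.1 / 0.8412 = 17.95 mg/L.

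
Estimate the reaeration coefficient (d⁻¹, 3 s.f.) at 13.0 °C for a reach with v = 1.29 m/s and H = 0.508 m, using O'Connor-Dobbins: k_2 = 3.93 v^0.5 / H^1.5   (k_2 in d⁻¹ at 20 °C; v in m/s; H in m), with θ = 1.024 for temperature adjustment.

k_2(20) = 3.93 × 1.29^0.5 / 0.508^1.5 = 3.93 × 1.136 / 0.3621 = 12.33 d⁻¹.
k_2(13.0) = 12.33 × 1.024^(13.0−20) = 12.33 × 0.8470 = 10.44 d⁻¹.

k_2 ≈ 10.4 d⁻¹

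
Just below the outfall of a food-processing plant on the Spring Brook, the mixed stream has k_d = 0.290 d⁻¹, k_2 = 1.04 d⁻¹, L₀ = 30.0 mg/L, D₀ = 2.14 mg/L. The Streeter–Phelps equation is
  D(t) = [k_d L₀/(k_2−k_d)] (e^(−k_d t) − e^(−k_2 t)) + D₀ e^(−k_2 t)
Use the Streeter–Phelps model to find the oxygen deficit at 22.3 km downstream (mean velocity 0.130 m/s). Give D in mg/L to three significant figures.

D ≈ 5.32 mg/L

Travel time t = x/v = 22.3 km / (0.130 m/s) = 22300 m / 0.130 m/s = 171500 s = 1.985 d.
k_d L₀/(k_2−k_d) = 0.290×30.0/(1.04−0.290) = 8.700/0.7500 = 11.60 mg/L.
e^(−k_d t) = e^(−0.290×1.985) = 0.5623; e^(−k_2 t) = e^(−1.04×1.985) = 0.1268.
D = 11.60 × (0.5623 − 0.1268) + 2.14 × 0.1268 = 5.051 + 0.2714 = 5.322 mg/L.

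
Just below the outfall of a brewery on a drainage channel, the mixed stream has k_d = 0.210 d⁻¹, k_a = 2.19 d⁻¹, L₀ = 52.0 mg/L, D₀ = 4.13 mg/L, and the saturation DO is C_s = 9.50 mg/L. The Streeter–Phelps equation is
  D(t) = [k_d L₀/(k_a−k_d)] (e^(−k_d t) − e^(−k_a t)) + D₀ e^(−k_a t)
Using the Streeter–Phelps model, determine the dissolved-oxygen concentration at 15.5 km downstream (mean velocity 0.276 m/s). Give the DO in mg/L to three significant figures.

Travel time t = x/v = 15.5 km / (0.276 m/s) = 15500 m / 0.276 m/s = 56160 s = 0.6500 d.
k_d L₀/(k_a−k_d) = 0.210×52.0/(2.19−0.210) = 10.92/1.980 = 5.515 mg/L.
e^(−k_d t) = e^(−0.210×0.6500) = 0.8724; e^(−k_a t) = e^(−2.19×0.6500) = 0.2409.
D = 5.515 × (0.8724 − 0.2409) + 4.13 × 0.2409 = 3.483 + 0.9948 = 4.478 mg/L.
DO = C_s − D = 9.50 − 4.478 = 5.022 mg/L.

DO ≈ 5.02 mg/L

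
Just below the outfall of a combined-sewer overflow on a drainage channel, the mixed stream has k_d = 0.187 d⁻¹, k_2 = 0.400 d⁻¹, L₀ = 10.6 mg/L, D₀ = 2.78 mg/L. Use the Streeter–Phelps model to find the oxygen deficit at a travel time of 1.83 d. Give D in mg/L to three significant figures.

k_d L₀/(k_2−k_d) = 0.187×10.6/(0.400−0.187) = 1.982/0.2130 = 9.306 mg/L.
e^(−k_d t) = e^(−0.187×1.830) = 0.7102; e^(−k_2 t) = e^(−0.400×1.830) = 0.4809.
D = 9.306 × (0.7102 − 0.4809) + 2.78 × 0.4809 = 2.133 + 1.337 = 3.470 mg/L.

D ≈ 3.47 mg/L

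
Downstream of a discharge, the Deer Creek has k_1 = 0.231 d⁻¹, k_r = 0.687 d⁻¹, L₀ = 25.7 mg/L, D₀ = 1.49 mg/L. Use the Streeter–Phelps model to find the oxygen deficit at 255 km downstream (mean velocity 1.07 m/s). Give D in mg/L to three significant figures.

D ≈ 5.15 mg/L

Travel time t = x/v = 255 km / (1.07 m/s) = 255000 m / 1.07 m/s = 238300 s = 2.758 d.
k_1 L₀/(k_r−k_1) = 0.231×25.7/(0.687−0.231) = 5.937/0.4560 = 13.02 mg/L.
e^(−k_1 t) = e^(−0.231×2.758) = 0.5288; e^(−k_r t) = e^(−0.687×2.758) = 0.1503.
D = 13.02 × (0.5288 − 0.1503) + 1.49 × 0.1503 = 4.927 + 0.2240 = 5.151 mg/L.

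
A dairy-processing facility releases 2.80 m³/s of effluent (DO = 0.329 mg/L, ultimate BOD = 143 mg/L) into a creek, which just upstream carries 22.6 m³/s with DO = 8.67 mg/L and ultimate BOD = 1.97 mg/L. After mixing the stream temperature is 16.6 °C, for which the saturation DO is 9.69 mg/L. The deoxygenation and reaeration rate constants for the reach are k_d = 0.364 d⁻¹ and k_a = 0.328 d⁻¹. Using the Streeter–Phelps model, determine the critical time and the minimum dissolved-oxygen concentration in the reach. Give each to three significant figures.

t_c ≈ 2.59 d; minimum DO ≈ 2.12 mg/L

Mixed DO = (22.6×8.67 + 2.80×0.329)/(22.6+2.80) = 196.9/25.40 = 7.751 mg/L.
Mixed L₀ = (22.6×1.97 + 2.80×143)/(25.40) = 444.9/25.40 = 17.52 mg/L.
Initial deficit D₀ = C_s − DO₀ = 9.69 − 7.751 = 1.939 mg/L.
t_c = (1/-0.03600) ln[(0.328/0.364)(1 − 1.939×-0.03600/(0.364×17.52))] = -27.78 × ln(0.9110) = 2.590 d.
D_c = (0.364/0.328) × 17.52 × e^(−0.364×2.590) = 1.110 × 17.52 × 0.3895 = 7.572 mg/L.
Minimum DO = 9.69 − 7.572 = 2.118 mg/L.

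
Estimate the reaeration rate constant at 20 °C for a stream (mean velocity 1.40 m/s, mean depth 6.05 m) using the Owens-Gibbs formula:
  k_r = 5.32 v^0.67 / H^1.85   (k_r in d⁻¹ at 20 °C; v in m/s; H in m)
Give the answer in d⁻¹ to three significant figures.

k_r ≈ 0.239 d⁻¹

k_r = 5.32 × 1.40^0.67 / 6.05^1.85 = 5.32 × 1.253 / 27.94 = 0.2385 d⁻¹.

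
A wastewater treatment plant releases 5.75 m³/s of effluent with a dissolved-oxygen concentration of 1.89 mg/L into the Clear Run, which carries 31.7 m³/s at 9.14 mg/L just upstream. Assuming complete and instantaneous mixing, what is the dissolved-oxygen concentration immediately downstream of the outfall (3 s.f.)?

8.03 mg/L

Flow-weighted mixing: C = (Q_r C_r + Q_w C_w)/(Q_r + Q_w)
= (31.7×9.14 + 5.75×1.89)/(31.7 + 5.75) = 300.6/37.45 = 8.027 mg/L.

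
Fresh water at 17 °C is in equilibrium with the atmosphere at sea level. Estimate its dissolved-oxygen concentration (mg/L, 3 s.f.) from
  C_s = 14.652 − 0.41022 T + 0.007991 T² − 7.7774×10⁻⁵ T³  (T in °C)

C_s ≈ 9.61 mg/L

C_s = 14.652 − 0.41022×17 + 0.007991×17² − 7.7774×10⁻⁵×17³ = 9.606 mg/L.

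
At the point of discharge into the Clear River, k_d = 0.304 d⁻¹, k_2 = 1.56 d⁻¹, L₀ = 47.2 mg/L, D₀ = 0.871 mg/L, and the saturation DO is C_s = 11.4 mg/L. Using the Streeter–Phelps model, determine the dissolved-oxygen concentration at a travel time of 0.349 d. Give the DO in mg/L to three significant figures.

k_d L₀/(k_2−k_d) = 0.304×47.2/(1.56−0.304) = 14.35/1.256 = 11.42 mg/L.
e^(−k_d t) = e^(−0.304×0.3490) = 0.8993; e^(−k_2 t) = e^(−1.56×0.3490) = 0.5802.
D = 11.42 × (0.8993 − 0.5802) + 0.871 × 0.5802 = 3.646 + 0.5053 = 4.152 mg/L.
DO = C_s − D = 11.4 − 4.152 = 7.248 mg/L.

DO ≈ 7.25 mg/L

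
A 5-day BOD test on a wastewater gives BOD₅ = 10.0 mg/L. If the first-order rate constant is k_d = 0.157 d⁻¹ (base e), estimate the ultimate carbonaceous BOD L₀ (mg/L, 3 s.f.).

L₀ ≈ 18.4 mg/L

BOD₅ = L₀(1 − e^(−5k_d)) ⇒ L₀ = BOD₅ / (1 − e^(−5×0.157))
= 10.0 / (1 − 0.4561) = 10.0 / 0.5439 = 18.39 mg/L.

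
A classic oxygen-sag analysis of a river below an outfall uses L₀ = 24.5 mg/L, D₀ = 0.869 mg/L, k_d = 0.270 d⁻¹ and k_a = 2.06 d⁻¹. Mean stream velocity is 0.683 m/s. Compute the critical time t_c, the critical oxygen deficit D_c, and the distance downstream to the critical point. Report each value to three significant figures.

t_c ≈ 0.985 d; D_c ≈ 2.46 mg/L; x_c ≈ 58.2 km

t_c = [1/(k_a−k_d)] ln[(k_a/k_d)(1 − D₀(k_a−k_d)/(k_d L₀))]
= [1/(2.06−0.270)] ln[(2.06/0.270)(1 − 0.869×1.790/(0.270×24.5))]
= (1/1.790) ln[7.630 × 0.7649] = 0.5587 × ln(5.836) = 0.5587 × 1.764 = 0.9855 d.
L(t_c) = L₀ e^(−k_d t_c) = 24.5 × 0.7664 = 18.78 mg/L, and at the critical point k_a D_c = k_d L, so D_c = (0.270/2.06) × 18.78 = 2.461 mg/L.
x_c = v t_c = 0.683 m/s × 0.9855 d × 86400 s/d = 58150 m ≈ 58.2 km.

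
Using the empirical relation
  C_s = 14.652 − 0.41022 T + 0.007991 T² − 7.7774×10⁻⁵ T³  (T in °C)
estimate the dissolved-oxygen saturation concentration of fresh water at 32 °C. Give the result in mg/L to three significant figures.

C_s = 14.652 − 0.41022×32 + 0.007991×32² − 7.7774×10⁻⁵×32³ = 7.159 mg/L.

C_s ≈ 7.16 mg/L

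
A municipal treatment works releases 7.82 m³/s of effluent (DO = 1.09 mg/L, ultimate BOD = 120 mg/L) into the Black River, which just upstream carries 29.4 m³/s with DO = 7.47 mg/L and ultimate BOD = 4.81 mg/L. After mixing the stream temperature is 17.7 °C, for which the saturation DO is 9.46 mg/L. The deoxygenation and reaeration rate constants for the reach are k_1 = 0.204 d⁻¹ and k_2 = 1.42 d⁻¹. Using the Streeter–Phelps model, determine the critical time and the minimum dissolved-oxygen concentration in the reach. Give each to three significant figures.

Mixed DO = (29.4×7.47 + 7.82×1.09)/(29.4+7.82) = 228.1/37.22 = 6.130 mg/L.
Mixed L₀ = (29.4×4.81 + 7.82×120)/(37.22) = 1080/37.22 = 29.01 mg/L.
Initial deficit D₀ = C_s − DO₀ = 9.46 − 6.130 = 3.330 mg/L.
t_c = (1/1.216) ln[(1.42/0.204)(1 − 3.330×1.216/(0.204×29.01))] = 0.8224 × ln(2.198) = 0.6475 d.
D_c = (0.204/1.42) × 29.01 × e^(−0.204×0.6475) = 0.1437 × 29.01 × 0.8763 = 3.652 mg/L.
Minimum DO = 9.46 − 3.652 = 5.808 mg/L.

t_c ≈ 0.648 d; minimum DO ≈ 5.81 mg/L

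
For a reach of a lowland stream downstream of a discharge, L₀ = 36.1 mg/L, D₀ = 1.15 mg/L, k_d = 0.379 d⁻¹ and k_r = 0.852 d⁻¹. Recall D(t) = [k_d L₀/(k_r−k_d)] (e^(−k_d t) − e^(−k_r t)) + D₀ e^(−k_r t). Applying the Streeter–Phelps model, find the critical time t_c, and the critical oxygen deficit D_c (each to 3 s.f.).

t_c ≈ 1.63 d; D_c ≈ 8.67 mg/L

With k_r/k_d = 2.248 and 1 − D₀(k_r−k_d)/(k_d L₀) = 0.9602,
t_c = ln(2.248 × 0.9602) / (0.852 − 0.379) = ln(2.159) / 0.4730 = 0.7695/0.4730 = 1.627 d.
D_c = (k_d/k_r) L₀ e^(−k_d t_c) = (0.379/0.852) × 36.1 × e^(−0.379×1.627) = 0.4448 × 36.1 × 0.5398 = 8.668 mg/L.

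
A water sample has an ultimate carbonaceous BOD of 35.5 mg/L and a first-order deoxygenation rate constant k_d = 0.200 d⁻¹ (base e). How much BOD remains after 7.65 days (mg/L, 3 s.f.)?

L_t = L₀ e^(−k_d t) = 35.5 × e^(−0.200×7.65) = 35.5 × 0.2165 = 7.687 mg/L.

L ≈ 7.69 mg/L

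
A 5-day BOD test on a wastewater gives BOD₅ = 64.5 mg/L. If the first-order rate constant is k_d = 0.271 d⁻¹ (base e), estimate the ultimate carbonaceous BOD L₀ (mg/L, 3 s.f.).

L₀ ≈ 86.9 mg/L

BOD₅ = L₀(1 − e^(−5k_d)) ⇒ L₀ = BOD₅ / (1 − e^(−5×0.271))
= 64.5 / (1 − 0.2579) = 64.5 / 0.7421 = 86.92 mg/L.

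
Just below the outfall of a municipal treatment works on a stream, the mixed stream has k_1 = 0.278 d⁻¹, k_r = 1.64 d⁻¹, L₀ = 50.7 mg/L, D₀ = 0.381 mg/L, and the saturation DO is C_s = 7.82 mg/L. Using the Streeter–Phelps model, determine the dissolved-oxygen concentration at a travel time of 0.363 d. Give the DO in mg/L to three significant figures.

k_1 L₀/(k_r−k_1) = 0.278×50.7/(1.64−0.278) = 14.09/1.362 = 10.35 mg/L.
e^(−k_1 t) = e^(−0.278×0.3630) = 0.9040; e^(−k_r t) = e^(−1.64×0.3630) = 0.5514.
D = 10.35 × (0.9040 − 0.5514) + 0.381 × 0.5514 = 3.649 + 0.2101 = 3.859 mg/L.
DO = C_s − D = 7.82 − 3.859 = 3.961 mg/L.

DO ≈ 3.96 mg/L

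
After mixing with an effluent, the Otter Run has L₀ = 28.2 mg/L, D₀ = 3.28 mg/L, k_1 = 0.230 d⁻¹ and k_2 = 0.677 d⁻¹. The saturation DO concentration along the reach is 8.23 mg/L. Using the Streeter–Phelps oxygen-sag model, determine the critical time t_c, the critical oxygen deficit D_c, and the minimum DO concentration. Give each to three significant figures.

t_c ≈ 1.84 d; D_c ≈ 6.27 mg/L; min DO ≈ 1.96 mg/L

At the critical point dD/dt = 0, so k_1 L₀ e^(−k_1 t) = k_2 D. Substituting D(t) from the Streeter–Phelps equation and solving for t gives
t_c = ln[(k_2/k_1)(1 − D₀(k_2−k_1)/(k_1 L₀))] / (k_2−k_1).
Here k_2−k_1 = 0.4470 d⁻¹ and 1 − D₀(k_2−k_1)/(k_1 L₀) = 1 − 3.28×0.4470/(0.230×28.2) = 0.7740, so
t_c = ln(2.943 × 0.7740) / 0.4470 = 0.8233 / 0.4470 = 1.842 d.
L(t_c) = L₀ e^(−k_1 t_c) = 28.2 × 0.6547 = 18.46 mg/L, and at the critical point k_2 D_c = k_1 L, so D_c = (0.230/0.677) × 18.46 = 6.272 mg/L.
Minimum DO = C_s − D_c = 8.23 − 6.272 = 1.958 mg/L.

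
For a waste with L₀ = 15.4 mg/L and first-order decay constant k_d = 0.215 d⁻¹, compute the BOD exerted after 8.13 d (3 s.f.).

y ≈ 12.7 mg/L

y_t = L₀(1 − e^(−k_d t)) = 15.4 × (1 − e^(−0.215×8.13))
= 15.4 × (1 − 0.1741) = 15.4 × 0.8259 = 12.72 mg/L.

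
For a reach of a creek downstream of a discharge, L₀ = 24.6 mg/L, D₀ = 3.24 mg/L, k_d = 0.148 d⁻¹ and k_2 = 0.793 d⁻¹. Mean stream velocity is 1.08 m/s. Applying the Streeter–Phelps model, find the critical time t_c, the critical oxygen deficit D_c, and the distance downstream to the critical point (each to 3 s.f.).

t_c = [1/(k_2−k_d)] ln[(k_2/k_d)(1 − D₀(k_2−k_d)/(k_d L₀))]
= [1/(0.793−0.148)] ln[(0.793/0.148)(1 − 3.24×0.6450/(0.148×24.6))]
= (1/0.6450) ln[5.358 × 0.4260] = 1.550 × ln(2.283) = 1.550 × 0.8253 = 1.280 d.
D_c = (k_d/k_2) L₀ e^(−k_d t_c) = (0.148/0.793) × 24.6 × e^(−0.148×1.280) = 0.1866 × 24.6 × 0.8275 = 3.799 mg/L.
x_c = v t_c = 1.08 m/s × 1.280 d × 86400 s/d = 119400 m ≈ 119 km.

t_c ≈ 1.28 d; D_c ≈ 3.80 mg/L; x_c ≈ 119 km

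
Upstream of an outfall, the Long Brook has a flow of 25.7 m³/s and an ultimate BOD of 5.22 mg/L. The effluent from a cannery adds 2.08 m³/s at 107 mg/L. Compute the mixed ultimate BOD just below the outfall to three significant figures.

Flow-weighted mixing: C = (Q_r C_r + Q_w C_w)/(Q_r + Q_w)
= (25.7×5.22 + 2.08×107)/(25.7 + 2.08) = 356.7/27.78 = 12.84 mg/L.

12.8 mg/L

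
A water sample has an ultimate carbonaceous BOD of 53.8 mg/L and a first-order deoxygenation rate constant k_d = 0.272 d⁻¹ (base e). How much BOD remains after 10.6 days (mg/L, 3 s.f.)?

L_t = L₀ e^(−k_d t) = 53.8 × e^(−0.272×10.6) = 53.8 × 0.05596 = 3.010 mg/L.

L ≈ 3.01 mg/L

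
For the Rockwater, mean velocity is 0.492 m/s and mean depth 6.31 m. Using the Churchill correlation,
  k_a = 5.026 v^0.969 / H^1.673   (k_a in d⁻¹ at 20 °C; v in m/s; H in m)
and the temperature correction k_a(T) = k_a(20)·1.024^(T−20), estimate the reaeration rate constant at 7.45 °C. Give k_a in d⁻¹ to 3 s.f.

k_a ≈ 0.0861 d⁻¹

k_a(20) = 5.026 × 0.492^0.969 / 6.31^1.673 = 5.026 × 0.5029 / 21.80 = 0.1160 d⁻¹.
k_a(7.45) = 0.1160 × 1.024^(7.45−20) = 0.1160 × 0.7426 = 0.08610 d⁻¹.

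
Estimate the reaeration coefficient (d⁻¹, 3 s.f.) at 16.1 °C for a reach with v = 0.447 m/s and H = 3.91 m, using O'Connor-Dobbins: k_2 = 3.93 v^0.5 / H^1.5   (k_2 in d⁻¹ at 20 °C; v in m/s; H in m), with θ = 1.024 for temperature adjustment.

k_2 ≈ 0.310 d⁻¹

k_2(20) = 3.93 × 0.447^0.5 / 3.91^1.5 = 3.93 × 0.6686 / 7.732 = 0.3398 d⁻¹.
k_2(16.1) = 0.3398 × 1.024^(16.1−20) = 0.3398 × 0.9117 = 0.3098 d⁻¹.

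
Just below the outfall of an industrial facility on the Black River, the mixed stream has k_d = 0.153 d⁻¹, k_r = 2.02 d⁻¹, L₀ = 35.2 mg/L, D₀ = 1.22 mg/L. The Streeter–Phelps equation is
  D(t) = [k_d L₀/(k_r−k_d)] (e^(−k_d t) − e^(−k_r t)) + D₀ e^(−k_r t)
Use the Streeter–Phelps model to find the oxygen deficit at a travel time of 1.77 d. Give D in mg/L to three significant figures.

D ≈ 2.15 mg/L

k_d L₀/(k_r−k_d) = 0.153×35.2/(2.02−0.153) = 5.386/1.867 = 2.885 mg/L.
e^(−k_d t) = e^(−0.153×1.770) = 0.7628; e^(−k_r t) = e^(−2.02×1.770) = 0.02800.
D = 2.885 × (0.7628 − 0.02800) + 1.22 × 0.02800 = 2.120 + 0.03417 = 2.154 mg/L.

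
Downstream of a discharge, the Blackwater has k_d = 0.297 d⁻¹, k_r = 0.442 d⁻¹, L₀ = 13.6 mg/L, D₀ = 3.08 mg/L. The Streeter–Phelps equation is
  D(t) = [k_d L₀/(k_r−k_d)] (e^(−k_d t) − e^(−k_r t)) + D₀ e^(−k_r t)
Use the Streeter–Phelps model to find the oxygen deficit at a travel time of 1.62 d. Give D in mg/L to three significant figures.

k_d L₀/(k_r−k_d) = 0.297×13.6/(0.442−0.297) = 4.039/0.1450 = 27.86 mg/L.
e^(−k_d t) = e^(−0.297×1.620) = 0.6181; e^(−k_r t) = e^(−0.442×1.620) = 0.4887.
D = 27.86 × (0.6181 − 0.4887) + 3.08 × 0.4887 = 3.604 + 1.505 = 5.110 mg/L.

D ≈ 5.11 mg/L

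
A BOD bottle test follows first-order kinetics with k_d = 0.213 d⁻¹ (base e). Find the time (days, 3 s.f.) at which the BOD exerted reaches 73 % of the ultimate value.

y/L₀ = 1 − e^(−k_d t) = 0.73 ⇒ e^(−k_d t) = 0.270
t = −ln(0.270) / 0.213 = 1.309 / 0.213 = 6.147 d.

t ≈ 6.15 d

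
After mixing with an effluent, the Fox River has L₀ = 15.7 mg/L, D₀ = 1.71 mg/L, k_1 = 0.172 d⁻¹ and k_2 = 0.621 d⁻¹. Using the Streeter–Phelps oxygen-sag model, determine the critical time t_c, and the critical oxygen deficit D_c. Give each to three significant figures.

t_c ≈ 2.11 d; D_c ≈ 3.02 mg/L

At the critical point dD/dt = 0, so k_1 L₀ e^(−k_1 t) = k_2 D. Substituting D(t) from the Streeter–Phelps equation and solving for t gives
t_c = ln[(k_2/k_1)(1 − D₀(k_2−k_1)/(k_1 L₀))] / (k_2−k_1).
Here k_2−k_1 = 0.4490 d⁻¹ and 1 − D₀(k_2−k_1)/(k_1 L₀) = 1 − 1.71×0.4490/(0.172×15.7) = 0.7157, so
t_c = ln(3.610 × 0.7157) / 0.4490 = 0.9493 / 0.4490 = 2.114 d.
D_c = (k_1/k_2) L₀ e^(−k_1 t_c) = (0.172/0.621) × 15.7 × e^(−0.172×2.114) = 0.2770 × 15.7 × 0.6951 = 3.023 mg/L.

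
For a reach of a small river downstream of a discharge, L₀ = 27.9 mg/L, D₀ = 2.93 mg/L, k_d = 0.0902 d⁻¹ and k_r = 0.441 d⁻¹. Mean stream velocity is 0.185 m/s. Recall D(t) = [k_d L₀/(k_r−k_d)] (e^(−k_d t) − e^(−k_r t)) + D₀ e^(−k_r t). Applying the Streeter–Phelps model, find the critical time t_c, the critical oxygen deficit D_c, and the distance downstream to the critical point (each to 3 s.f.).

t_c ≈ 3.03 d; D_c ≈ 4.34 mg/L; x_c ≈ 48.4 km

With k_r/k_d = 4.889 and 1 − D₀(k_r−k_d)/(k_d L₀) = 0.5916,
t_c = ln(4.889 × 0.5916) / (0.441 − 0.0902) = ln(2.892) / 0.3508 = 1.062/0.3508 = 3.027 d.
D_c = (k_d/k_r) L₀ e^(−k_d t_c) = (0.0902/0.441) × 27.9 × e^(−0.0902×3.027) = 0.2045 × 27.9 × 0.7610 = 4.343 mg/L.
x_c = v t_c = 0.185 m/s × 3.027 d × 86400 s/d = 48390 m ≈ 48.4 km.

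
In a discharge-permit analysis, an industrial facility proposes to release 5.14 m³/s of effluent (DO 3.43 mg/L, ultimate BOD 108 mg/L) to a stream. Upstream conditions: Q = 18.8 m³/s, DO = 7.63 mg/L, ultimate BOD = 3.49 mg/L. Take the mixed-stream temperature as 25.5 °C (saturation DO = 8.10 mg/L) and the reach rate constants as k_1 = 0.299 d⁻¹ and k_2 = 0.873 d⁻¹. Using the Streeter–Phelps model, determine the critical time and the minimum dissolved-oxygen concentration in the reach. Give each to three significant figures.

Mixed DO = (18.8×7.63 + 5.14×3.43)/(18.8+5.14) = 161.1/23.94 = 6.728 mg/L.
Mixed L₀ = (18.8×3.49 + 5.14×108)/(23.94) = 620.7/23.94 = 25.93 mg/L.
Initial deficit D₀ = C_s − DO₀ = 8.10 − 6.728 = 1.372 mg/L.
t_c = (1/0.5740) ln[(0.873/0.299)(1 − 1.372×0.5740/(0.299×25.93))] = 1.742 × ln(2.623) = 1.680 d.
D_c = (0.299/0.873) × 25.93 × e^(−0.299×1.680) = 0.3425 × 25.93 × 0.6051 = 5.374 mg/L.
Minimum DO = 8.10 − 5.374 = 2.726 mg/L.

t_c ≈ 1.68 d; minimum DO ≈ 2.73 mg/L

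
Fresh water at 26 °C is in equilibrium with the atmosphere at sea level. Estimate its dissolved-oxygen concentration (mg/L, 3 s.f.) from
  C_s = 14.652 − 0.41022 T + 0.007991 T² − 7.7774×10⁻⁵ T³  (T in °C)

C_s = 14.652 − 0.41022×26 + 0.007991×26² − 7.7774×10⁻⁵×26³ = 8.021 mg/L.

C_s ≈ 8.02 mg/L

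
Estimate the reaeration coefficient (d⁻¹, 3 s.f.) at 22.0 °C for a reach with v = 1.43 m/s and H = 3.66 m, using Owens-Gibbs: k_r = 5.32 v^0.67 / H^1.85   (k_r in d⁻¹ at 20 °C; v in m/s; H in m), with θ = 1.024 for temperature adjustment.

k_r(20) = 5.32 × 1.43^0.67 / 3.66^1.85 = 5.32 × 1.271 / 11.03 = 0.6131 d⁻¹.
k_r(22.0) = 0.6131 × 1.024^(22.0−20) = 0.6131 × 1.049 = 0.6429 d⁻¹.

k_r ≈ 0.643 d⁻¹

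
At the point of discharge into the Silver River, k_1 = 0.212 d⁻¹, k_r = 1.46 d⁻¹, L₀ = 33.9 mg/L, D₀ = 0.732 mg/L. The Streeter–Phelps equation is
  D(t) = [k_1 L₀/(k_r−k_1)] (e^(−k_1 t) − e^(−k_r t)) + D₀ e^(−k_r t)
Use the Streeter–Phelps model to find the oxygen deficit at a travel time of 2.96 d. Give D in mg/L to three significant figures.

k_1 L₀/(k_r−k_1) = 0.212×33.9/(1.46−0.212) = 7.187/1.248 = 5.759 mg/L.
e^(−k_1 t) = e^(−0.212×2.960) = 0.5339; e^(−k_r t) = e^(−1.46×2.960) = 0.01328.
D = 5.759 × (0.5339 − 0.01328) + 0.732 × 0.01328 = 2.998 + 0.009720 = 3.008 mg/L.

D ≈ 3.01 mg/L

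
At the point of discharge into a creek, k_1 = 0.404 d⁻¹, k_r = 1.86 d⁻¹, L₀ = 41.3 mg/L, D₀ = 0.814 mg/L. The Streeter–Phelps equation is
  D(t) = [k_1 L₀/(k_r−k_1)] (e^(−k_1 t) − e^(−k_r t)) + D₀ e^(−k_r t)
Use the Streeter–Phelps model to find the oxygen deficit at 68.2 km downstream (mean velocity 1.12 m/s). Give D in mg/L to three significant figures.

Travel time t = x/v = 68.2 km / (1.12 m/s) = 68200 m / 1.12 m/s = 60890 s = 0.7048 d.
k_1 L₀/(k_r−k_1) = 0.404×41.3/(1.86−0.404) = 16.69/1.456 = 11.46 mg/L.
e^(−k_1 t) = e^(−0.404×0.7048) = 0.7522; e^(−k_r t) = e^(−1.86×0.7048) = 0.2696.
D = 11.46 × (0.7522 − 0.2696) + 0.814 × 0.2696 = 5.531 + 0.2194 = 5.750 mg/L.

D ≈ 5.75 mg/L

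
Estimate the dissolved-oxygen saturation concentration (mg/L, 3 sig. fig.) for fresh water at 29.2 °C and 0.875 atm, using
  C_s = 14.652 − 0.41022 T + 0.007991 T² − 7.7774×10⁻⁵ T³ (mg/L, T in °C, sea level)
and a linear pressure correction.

At sea level: C_s = 14.652 − 0.41022×29.2 + 0.007991×29.2² − 7.7774×10⁻⁵×29.2³ = 7.551 mg/L.
Pressure correction: C_s' = 7.551 × 0.875 = 6.607 mg/L.

C_s ≈ 6.61 mg/L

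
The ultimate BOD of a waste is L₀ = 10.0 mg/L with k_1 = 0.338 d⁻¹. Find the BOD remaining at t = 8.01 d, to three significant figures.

L_t = L₀ e^(−k_1 t) = 10.0 × e^(−0.338×8.01) = 10.0 × 0.06671 = 0.6671 mg/L.

L ≈ 0.667 mg/L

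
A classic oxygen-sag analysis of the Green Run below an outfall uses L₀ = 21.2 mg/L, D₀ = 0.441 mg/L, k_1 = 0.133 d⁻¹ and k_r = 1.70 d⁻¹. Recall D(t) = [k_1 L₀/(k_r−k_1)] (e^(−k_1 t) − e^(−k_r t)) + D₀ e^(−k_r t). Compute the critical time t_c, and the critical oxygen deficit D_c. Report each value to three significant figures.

t_c ≈ 1.45 d; D_c ≈ 1.37 mg/L

t_c = [1/(k_r−k_1)] ln[(k_r/k_1)(1 − D₀(k_r−k_1)/(k_1 L₀))]
= [1/(1.70−0.133)] ln[(1.70/0.133)(1 − 0.441×1.567/(0.133×21.2))]
= (1/1.567) ln[12.78 × 0.7549] = 0.6382 × ln(9.649) = 0.6382 × 2.267 = 1.447 d.
L(t_c) = L₀ e^(−k_1 t_c) = 21.2 × 0.8250 = 17.49 mg/L, and at the critical point k_r D_c = k_1 L, so D_c = (0.133/1.70) × 17.49 = 1.368 mg/L.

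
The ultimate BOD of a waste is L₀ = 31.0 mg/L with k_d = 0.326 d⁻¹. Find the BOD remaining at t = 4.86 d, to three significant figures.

L ≈ 6.36 mg/L

L_t = L₀ e^(−k_d t) = 31.0 × e^(−0.326×4.86) = 31.0 × 0.2051 = 6.357 mg/L.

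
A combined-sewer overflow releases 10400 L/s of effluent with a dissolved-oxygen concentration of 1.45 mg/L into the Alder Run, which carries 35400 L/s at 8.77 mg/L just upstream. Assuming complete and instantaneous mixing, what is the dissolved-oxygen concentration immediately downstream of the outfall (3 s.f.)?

7.11 mg/L

Flow-weighted mixing: C = (Q_r C_r + Q_w C_w)/(Q_r + Q_w)
= (35400×8.77 + 10400×1.45)/(35400 + 10400) = 325500/45800 = 7.108 mg/L.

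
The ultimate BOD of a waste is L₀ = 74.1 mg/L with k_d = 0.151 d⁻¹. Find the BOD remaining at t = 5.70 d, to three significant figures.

L_t = L₀ e^(−k_d t) = 74.1 × e^(−0.151×5.70) = 74.1 × 0.4229 = 31.33 mg/L.

L ≈ 31.3 mg/L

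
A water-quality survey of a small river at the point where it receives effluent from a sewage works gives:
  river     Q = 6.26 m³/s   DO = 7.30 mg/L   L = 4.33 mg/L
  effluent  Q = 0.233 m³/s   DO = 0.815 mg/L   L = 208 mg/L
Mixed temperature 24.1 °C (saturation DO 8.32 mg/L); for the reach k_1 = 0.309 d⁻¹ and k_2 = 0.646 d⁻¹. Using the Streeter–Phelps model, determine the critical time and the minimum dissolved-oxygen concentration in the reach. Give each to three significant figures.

Mixed DO = (6.26×7.30 + 0.233×0.815)/(6.26+0.233) = 45.89/6.493 = 7.067 mg/L.
Mixed L₀ = (6.26×4.33 + 0.233×208)/(6.493) = 75.57/6.493 = 11.64 mg/L.
Initial deficit D₀ = C_s − DO₀ = 8.32 − 7.067 = 1.253 mg/L.
t_c = (1/0.3370) ln[(0.646/0.309)(1 − 1.253×0.3370/(0.309×11.64))] = 2.967 × ln(1.845) = 1.818 d.
D_c = (0.309/0.646) × 11.64 × e^(−0.309×1.818) = 0.4783 × 11.64 × 0.5702 = 3.175 mg/L.
Minimum DO = 8.32 − 3.175 = 5.145 mg/L.

t_c ≈ 1.82 d; minimum DO ≈ 5.15 mg/L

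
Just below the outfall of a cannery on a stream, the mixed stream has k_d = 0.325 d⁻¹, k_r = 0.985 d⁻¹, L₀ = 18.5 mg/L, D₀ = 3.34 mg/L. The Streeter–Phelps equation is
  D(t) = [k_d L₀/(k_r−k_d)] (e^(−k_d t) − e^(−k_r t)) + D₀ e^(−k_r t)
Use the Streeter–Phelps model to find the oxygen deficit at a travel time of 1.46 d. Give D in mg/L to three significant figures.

D ≈ 4.30 mg/L

k_d L₀/(k_r−k_d) = 0.325×18.5/(0.985−0.325) = 6.013/0.6600 = 9.110 mg/L.
e^(−k_d t) = e^(−0.325×1.460) = 0.6222; e^(−k_r t) = e^(−0.985×1.460) = 0.2374.
D = 9.110 × (0.6222 − 0.2374) + 3.34 × 0.2374 = 3.506 + 0.7928 = 4.298 mg/L.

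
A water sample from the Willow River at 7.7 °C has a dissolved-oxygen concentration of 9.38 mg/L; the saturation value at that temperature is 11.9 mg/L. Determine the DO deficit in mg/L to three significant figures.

D ≈ 2.52 mg/L

D = C_s − C = 11.9 − 9.38 = 2.52 mg/L.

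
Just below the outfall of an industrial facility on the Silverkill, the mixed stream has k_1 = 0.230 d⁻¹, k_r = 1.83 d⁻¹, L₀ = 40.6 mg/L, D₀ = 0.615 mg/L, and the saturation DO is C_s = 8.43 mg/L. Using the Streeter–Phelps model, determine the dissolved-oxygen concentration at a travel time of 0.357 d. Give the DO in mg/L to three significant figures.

DO ≈ 5.77 mg/L

k_1 L₀/(k_r−k_1) = 0.230×40.6/(1.83−0.230) = 9.338/1.600 = 5.836 mg/L.
e^(−k_1 t) = e^(−0.230×0.3570) = 0.9212; e^(−k_r t) = e^(−1.83×0.3570) = 0.5203.
D = 5.836 × (0.9212 − 0.5203) + 0.615 × 0.5203 = 2.339 + 0.3200 = 2.659 mg/L.
DO = C_s − D = 8.43 − 2.659 = 5.771 mg/L.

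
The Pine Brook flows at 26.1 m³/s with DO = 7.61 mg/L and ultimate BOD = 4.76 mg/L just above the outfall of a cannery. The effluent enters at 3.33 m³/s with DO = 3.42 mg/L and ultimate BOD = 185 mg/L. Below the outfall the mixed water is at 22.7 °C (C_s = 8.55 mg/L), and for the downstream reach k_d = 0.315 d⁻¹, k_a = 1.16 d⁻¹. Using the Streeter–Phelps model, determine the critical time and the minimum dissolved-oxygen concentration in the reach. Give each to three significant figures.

t_c ≈ 1.35 d; minimum DO ≈ 4.08 mg/L

Mixed DO = (26.1×7.61 + 3.33×3.42)/(26.1+3.33) = 210.0/29.43 = 7.136 mg/L.
Mixed L₀ = (26.1×4.76 + 3.33×185)/(29.43) = 740.3/29.43 = 25.15 mg/L.
Initial deficit D₀ = C_s − DO₀ = 8.55 − 7.136 = 1.414 mg/L.
t_c = (1/0.8450) ln[(1.16/0.315)(1 − 1.414×0.8450/(0.315×25.15))] = 1.183 × ln(3.127) = 1.349 d.
D_c = (0.315/1.16) × 25.15 × e^(−0.315×1.349) = 0.2716 × 25.15 × 0.6538 = 4.466 mg/L.
Minimum DO = 8.55 − 4.466 = 4.084 mg/L.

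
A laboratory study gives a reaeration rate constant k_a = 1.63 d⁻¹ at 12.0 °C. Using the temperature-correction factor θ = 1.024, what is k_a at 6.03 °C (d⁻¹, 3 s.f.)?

k_a(T₂) = k_a(T₁) · θ^(T₂−T₁) = 1.63 × 1.024^(6.03−12.0)
= 1.63 × 1.024^-5.97 = 1.63 × 0.8680 = 1.415 d⁻¹.

k_a ≈ 1.41 d⁻¹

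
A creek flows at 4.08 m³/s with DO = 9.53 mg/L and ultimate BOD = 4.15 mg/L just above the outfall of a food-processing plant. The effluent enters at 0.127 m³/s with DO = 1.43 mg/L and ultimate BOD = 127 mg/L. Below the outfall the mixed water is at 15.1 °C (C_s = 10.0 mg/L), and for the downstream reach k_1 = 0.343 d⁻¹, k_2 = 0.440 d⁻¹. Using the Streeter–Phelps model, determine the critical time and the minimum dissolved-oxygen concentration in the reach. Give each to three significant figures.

t_c ≈ 2.30 d; minimum DO ≈ 7.22 mg/L

Mixed DO = (4.08×9.53 + 0.127×1.43)/(4.08+0.127) = 39.06/4.207 = 9.285 mg/L.
Mixed L₀ = (4.08×4.15 + 0.127×127)/(4.207) = 33.06/4.207 = 7.859 mg/L.
Initial deficit D₀ = C_s − DO₀ = 10.0 − 9.285 = 0.7145 mg/L.
t_c = (1/0.09700) ln[(0.440/0.343)(1 − 0.7145×0.09700/(0.343×7.859))] = 10.31 × ln(1.250) = 2.299 d.
D_c = (0.343/0.440) × 7.859 × e^(−0.343×2.299) = 0.7795 × 7.859 × 0.4545 = 2.784 mg/L.
Minimum DO = 10.0 − 2.784 = 7.216 mg/L.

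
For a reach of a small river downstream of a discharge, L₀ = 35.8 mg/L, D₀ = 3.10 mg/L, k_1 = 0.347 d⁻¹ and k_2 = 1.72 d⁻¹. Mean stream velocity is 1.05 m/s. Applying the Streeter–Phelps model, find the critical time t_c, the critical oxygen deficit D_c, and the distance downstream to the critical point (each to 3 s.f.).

t_c = [1/(k_2−k_1)] ln[(k_2/k_1)(1 − D₀(k_2−k_1)/(k_1 L₀))]
= [1/(1.72−0.347)] ln[(1.72/0.347)(1 − 3.10×1.373/(0.347×35.8))]
= (1/1.373) ln[4.957 × 0.6574] = 0.7283 × ln(3.258) = 0.7283 × 1.181 = 0.8603 d.
L(t_c) = L₀ e^(−k_1 t_c) = 35.8 × 0.7419 = 26.56 mg/L, and at the critical point k_2 D_c = k_1 L, so D_c = (0.347/1.72) × 26.56 = 5.358 mg/L.
x_c = v t_c = 1.05 m/s × 0.8603 d × 86400 s/d = 78050 m ≈ 78.1 km.

t_c ≈ 0.860 d; D_c ≈ 5.36 mg/L; x_c ≈ 78.1 km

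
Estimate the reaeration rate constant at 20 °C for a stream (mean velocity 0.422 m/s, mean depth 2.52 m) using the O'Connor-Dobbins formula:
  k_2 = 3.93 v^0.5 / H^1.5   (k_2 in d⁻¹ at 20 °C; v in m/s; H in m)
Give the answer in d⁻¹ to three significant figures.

k_2 = 3.93 × 0.422^0.5 / 2.52^1.5 = 3.93 × 0.6496 / 4.000 = 0.6382 d⁻¹.

k_2 ≈ 0.638 d⁻¹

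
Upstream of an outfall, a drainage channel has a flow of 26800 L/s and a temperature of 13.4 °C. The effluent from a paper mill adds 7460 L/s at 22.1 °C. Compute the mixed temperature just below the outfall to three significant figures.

Flow-weighted mixing: C = (Q_r C_r + Q_w C_w)/(Q_r + Q_w)
= (26800×13.4 + 7460×22.1)/(26800 + 7460) = 524000/34260 = 15.29 °C.

15.3 °C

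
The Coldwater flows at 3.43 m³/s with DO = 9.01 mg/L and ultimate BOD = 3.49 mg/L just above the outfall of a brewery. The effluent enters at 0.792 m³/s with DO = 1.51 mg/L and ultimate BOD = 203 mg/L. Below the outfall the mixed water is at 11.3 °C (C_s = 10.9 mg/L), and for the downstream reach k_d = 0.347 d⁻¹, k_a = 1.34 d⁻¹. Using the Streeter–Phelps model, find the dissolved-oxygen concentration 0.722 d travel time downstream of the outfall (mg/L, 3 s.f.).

Mixed DO = (3.43×9.01 + 0.792×1.51)/(3.43+0.792) = 32.10/4.222 = 7.603 mg/L.
Mixed L₀ = (3.43×3.49 + 0.792×203)/(4.222) = 172.7/4.222 = 40.92 mg/L.
Initial deficit D₀ = C_s − DO₀ = 10.9 − 7.603 = 3.297 mg/L.
D(0.722) = [0.347×40.92/(1.34−0.347)](e^(−0.347×0.722) − e^(−1.34×0.722)) + 3.297 e^(−1.34×0.722)
= 14.30 × (0.7784 − 0.3800) + 3.297 × 0.3800 = 6.948 mg/L.
DO = 10.9 − 6.948 = 3.952 mg/L.

DO ≈ 3.95 mg/L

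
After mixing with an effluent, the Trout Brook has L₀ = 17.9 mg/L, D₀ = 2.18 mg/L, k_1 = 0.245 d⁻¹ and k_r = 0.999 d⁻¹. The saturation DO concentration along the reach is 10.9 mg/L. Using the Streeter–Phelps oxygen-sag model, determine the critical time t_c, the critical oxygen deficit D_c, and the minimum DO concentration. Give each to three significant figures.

t_c ≈ 1.24 d; D_c ≈ 3.24 mg/L; min DO ≈ 7.66 mg/L

With k_r/k_1 = 4.078 and 1 − D₀(k_r−k_1)/(k_1 L₀) = 0.6252,
t_c = ln(4.078 × 0.6252) / (0.999 − 0.245) = ln(2.549) / 0.7540 = 0.9358/0.7540 = 1.241 d.
L(t_c) = L₀ e^(−k_1 t_c) = 17.9 × 0.7378 = 13.21 mg/L, and at the critical point k_r D_c = k_1 L, so D_c = (0.245/0.999) × 13.21 = 3.239 mg/L.
Minimum DO = C_s − D_c = 10.9 − 3.239 = 7.661 mg/L.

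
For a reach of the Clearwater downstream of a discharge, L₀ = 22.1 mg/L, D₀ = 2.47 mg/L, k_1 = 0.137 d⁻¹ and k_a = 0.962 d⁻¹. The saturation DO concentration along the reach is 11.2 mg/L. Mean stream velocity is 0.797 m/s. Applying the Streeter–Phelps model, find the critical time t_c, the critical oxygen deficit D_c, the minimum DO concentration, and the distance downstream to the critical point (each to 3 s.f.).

t_c ≈ 1.01 d; D_c ≈ 2.74 mg/L; min DO ≈ 8.46 mg/L; x_c ≈ 69.4 km

At the critical point dD/dt = 0, so k_1 L₀ e^(−k_1 t) = k_a D. Substituting D(t) from the Streeter–Phelps equation and solving for t gives
t_c = ln[(k_a/k_1)(1 − D₀(k_a−k_1)/(k_1 L₀))] / (k_a−k_1).
Here k_a−k_1 = 0.8250 d⁻¹ and 1 − D₀(k_a−k_1)/(k_1 L₀) = 1 − 2.47×0.8250/(0.137×22.1) = 0.3270, so
t_c = ln(7.022 × 0.3270) / 0.8250 = 0.8311 / 0.8250 = 1.007 d.
L(t_c) = L₀ e^(−k_1 t_c) = 22.1 × 0.8711 = 19.25 mg/L, and at the critical point k_a D_c = k_1 L, so D_c = (0.137/0.962) × 19.25 = 2.742 mg/L.
Minimum DO = C_s − D_c = 11.2 − 2.742 = 8.458 mg/L.
x_c = v t_c = 0.797 m/s × 1.007 d × 86400 s/d = 69370 m ≈ 69.4 km.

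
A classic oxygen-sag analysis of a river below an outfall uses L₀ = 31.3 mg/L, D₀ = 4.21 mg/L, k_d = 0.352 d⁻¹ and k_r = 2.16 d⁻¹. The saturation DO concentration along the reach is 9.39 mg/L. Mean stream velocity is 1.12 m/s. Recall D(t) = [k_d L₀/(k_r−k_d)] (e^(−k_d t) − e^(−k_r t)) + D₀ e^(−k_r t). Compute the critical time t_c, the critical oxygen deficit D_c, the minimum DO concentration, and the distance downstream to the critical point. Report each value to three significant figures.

t_c ≈ 0.354 d; D_c ≈ 4.50 mg/L; min DO ≈ 4.89 mg/L; x_c ≈ 34.3 km

t_c = [1/(k_r−k_d)] ln[(k_r/k_d)(1 − D₀(k_r−k_d)/(k_d L₀))]
= [1/(2.16−0.352)] ln[(2.16/0.352)(1 − 4.21×1.808/(0.352×31.3))]
= (1/1.808) ln[6.136 × 0.3091] = 0.5531 × ln(1.897) = 0.5531 × 0.6403 = 0.3541 d.
L(t_c) = L₀ e^(−k_d t_c) = 31.3 × 0.8828 = 27.63 mg/L, and at the critical point k_r D_c = k_d L, so D_c = (0.352/2.16) × 27.63 = 4.503 mg/L.
Minimum DO = C_s − D_c = 9.39 − 4.503 = 4.887 mg/L.
x_c = v t_c = 1.12 m/s × 0.3541 d × 86400 s/d = 34270 m ≈ 34.3 km.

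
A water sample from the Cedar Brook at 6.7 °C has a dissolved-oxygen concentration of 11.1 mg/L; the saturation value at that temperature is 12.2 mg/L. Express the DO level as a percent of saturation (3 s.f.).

% saturation = C/C_s × 100 = 11.1/12.2 × 100 = 91.0 %.

91.0 % saturation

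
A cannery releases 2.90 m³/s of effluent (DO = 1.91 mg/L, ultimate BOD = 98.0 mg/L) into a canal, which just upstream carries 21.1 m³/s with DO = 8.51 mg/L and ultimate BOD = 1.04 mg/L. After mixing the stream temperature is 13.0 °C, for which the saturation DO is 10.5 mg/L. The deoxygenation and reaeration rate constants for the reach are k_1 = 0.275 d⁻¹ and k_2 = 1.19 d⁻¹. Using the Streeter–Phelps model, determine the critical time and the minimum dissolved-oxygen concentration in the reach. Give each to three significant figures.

Mixed DO = (21.1×8.51 + 2.90×1.91)/(21.1+2.90) = 185.1/24.00 = 7.712 mg/L.
Mixed L₀ = (21.1×1.04 + 2.90×98.0)/(24.00) = 306.1/24.00 = 12.76 mg/L.
Initial deficit D₀ = C_s − DO₀ = 10.5 − 7.712 = 2.788 mg/L.
t_c = (1/0.9150) ln[(1.19/0.275)(1 − 2.788×0.9150/(0.275×12.76))] = 1.093 × ln(1.181) = 0.1818 d.
D_c = (0.275/1.19) × 12.76 × e^(−0.275×0.1818) = 0.2311 × 12.76 × 0.9512 = 2.804 mg/L.
Minimum DO = 10.5 − 2.804 = 7.696 mg/L.

t_c ≈ 0.182 d; minimum DO ≈ 7.70 mg/L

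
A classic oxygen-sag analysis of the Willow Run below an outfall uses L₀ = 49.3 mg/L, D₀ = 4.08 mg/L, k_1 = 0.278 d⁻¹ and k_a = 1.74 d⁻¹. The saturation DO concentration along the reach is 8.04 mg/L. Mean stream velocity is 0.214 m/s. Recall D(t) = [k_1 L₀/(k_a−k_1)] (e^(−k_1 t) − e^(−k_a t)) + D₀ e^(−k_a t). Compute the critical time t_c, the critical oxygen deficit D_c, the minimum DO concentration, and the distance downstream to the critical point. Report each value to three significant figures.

At the critical point dD/dt = 0, so k_1 L₀ e^(−k_1 t) = k_a D. Substituting D(t) from the Streeter–Phelps equation and solving for t gives
t_c = ln[(k_a/k_1)(1 − D₀(k_a−k_1)/(k_1 L₀))] / (k_a−k_1).
Here k_a−k_1 = 1.462 d⁻¹ and 1 − D₀(k_a−k_1)/(k_1 L₀) = 1 − 4.08×1.462/(0.278×49.3) = 0.5648, so
t_c = ln(6.259 × 0.5648) / 1.462 = 1.263 / 1.462 = 0.8637 d.
L(t_c) = L₀ e^(−k_1 t_c) = 49.3 × 0.7865 = 38.78 mg/L, and at the critical point k_a D_c = k_1 L, so D_c = (0.278/1.74) × 38.78 = 6.195 mg/L.
Minimum DO = C_s − D_c = 8.04 − 6.195 = 1.845 mg/L.
x_c = v t_c = 0.214 m/s × 0.8637 d × 86400 s/d = 15970 m ≈ 16.0 km.

t_c ≈ 0.864 d; D_c ≈ 6.20 mg/L; min DO ≈ 1.84 mg/L; x_c ≈ 16.0 km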